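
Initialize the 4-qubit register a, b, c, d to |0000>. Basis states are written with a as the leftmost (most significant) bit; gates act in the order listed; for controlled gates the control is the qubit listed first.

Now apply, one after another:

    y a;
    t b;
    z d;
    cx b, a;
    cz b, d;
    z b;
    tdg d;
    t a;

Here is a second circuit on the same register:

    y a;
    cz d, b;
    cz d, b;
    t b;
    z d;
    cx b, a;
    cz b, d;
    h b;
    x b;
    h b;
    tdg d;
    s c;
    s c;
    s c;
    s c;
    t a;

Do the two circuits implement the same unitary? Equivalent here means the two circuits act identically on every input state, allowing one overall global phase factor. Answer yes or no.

Yes, they are equivalent — the unitaries differ by at most a global phase.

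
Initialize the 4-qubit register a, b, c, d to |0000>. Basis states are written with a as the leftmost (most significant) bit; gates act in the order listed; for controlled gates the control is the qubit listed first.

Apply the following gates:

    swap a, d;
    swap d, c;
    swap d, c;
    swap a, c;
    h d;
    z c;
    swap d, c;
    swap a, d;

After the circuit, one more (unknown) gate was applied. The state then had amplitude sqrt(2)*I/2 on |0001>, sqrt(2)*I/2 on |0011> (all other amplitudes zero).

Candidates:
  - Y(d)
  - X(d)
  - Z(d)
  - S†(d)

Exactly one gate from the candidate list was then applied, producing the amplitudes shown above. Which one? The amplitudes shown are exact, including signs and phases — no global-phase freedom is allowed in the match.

The unique candidate consistent with the amplitudes is Y(d).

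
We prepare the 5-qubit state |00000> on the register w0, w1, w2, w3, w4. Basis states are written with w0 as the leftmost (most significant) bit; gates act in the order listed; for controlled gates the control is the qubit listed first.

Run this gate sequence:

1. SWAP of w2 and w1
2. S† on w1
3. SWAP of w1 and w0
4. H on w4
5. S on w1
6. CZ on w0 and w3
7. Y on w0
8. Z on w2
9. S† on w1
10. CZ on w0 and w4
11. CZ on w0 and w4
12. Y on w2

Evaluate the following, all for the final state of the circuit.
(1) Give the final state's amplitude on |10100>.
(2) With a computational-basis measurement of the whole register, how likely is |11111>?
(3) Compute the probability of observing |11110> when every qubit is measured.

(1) The amplitude on |10100> is -sqrt(2)/2. Key observation: the block from step 10 through step 11 cancels to the identity and can be dropped.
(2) A full measurement returns |11111> with probability 0.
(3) Outcome |11110> occurs with probability 0.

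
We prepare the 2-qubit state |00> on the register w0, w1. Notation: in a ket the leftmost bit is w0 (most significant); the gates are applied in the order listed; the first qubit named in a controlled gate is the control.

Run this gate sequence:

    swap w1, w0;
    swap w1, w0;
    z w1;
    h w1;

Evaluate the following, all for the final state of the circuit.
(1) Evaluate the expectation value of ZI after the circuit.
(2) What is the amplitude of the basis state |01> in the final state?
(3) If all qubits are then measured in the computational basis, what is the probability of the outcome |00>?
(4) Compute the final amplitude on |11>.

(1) The observable ZI averages to 1. Key observation: the block from step 1 through step 2 cancels to the identity and can be dropped.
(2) |01> carries amplitude sqrt(2)/2 in the final state.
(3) The probability of measuring |00> is 1/2.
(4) |11> carries amplitude 0 in the final state.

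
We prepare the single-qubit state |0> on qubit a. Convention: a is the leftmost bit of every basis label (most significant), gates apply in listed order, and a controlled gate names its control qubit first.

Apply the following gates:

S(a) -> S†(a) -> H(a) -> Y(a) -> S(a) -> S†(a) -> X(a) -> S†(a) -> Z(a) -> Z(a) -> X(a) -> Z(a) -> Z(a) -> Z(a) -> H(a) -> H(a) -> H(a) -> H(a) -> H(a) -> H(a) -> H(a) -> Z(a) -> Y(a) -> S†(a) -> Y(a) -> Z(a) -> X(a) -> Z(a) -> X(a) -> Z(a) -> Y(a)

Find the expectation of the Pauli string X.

In the final state, X has expectation -1. Key observation: the block from step 16 through step 21 cancels to the identity and can be dropped.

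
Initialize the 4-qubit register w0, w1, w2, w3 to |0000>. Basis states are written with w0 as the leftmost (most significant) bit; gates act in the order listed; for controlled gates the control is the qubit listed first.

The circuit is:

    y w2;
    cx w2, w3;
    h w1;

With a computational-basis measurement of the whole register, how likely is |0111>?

Outcome |0111> occurs with probability 1/2.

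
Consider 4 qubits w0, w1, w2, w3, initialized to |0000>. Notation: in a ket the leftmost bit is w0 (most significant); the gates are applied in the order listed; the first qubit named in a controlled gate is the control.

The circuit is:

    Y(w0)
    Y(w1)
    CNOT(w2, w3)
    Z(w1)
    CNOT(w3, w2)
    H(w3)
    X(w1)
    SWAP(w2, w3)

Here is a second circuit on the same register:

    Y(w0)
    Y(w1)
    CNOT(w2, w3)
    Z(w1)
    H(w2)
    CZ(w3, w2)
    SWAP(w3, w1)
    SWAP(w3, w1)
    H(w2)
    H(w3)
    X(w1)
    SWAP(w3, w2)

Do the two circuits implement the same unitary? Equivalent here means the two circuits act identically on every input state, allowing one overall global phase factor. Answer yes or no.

Yes, they are equivalent — the unitaries differ by at most a global phase.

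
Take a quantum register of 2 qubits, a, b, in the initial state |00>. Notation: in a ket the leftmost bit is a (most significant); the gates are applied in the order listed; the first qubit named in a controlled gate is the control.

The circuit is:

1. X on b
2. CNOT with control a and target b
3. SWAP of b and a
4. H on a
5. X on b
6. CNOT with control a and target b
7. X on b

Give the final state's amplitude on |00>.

The amplitude on |00> is sqrt(2)/2.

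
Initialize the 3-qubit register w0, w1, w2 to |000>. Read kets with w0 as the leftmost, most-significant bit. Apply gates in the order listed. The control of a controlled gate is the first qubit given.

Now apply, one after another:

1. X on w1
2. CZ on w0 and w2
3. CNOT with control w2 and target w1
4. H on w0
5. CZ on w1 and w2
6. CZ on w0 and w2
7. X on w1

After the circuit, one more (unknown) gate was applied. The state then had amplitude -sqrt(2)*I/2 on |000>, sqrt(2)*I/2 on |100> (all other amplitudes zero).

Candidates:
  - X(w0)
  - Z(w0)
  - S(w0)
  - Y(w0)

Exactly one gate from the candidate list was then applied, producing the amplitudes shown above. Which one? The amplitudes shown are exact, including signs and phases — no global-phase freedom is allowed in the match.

It was Y(w0) that produced the state shown.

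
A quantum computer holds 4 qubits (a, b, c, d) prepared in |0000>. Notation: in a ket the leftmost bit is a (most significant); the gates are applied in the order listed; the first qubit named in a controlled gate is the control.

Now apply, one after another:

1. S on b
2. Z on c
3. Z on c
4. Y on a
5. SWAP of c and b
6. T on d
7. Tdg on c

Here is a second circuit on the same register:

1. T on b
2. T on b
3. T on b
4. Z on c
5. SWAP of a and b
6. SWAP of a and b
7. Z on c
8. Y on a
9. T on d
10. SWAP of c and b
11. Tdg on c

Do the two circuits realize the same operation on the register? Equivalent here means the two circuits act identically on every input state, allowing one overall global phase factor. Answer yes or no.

No: there is an input state on which the two circuits produce genuinely different outputs (not merely differing by a phase).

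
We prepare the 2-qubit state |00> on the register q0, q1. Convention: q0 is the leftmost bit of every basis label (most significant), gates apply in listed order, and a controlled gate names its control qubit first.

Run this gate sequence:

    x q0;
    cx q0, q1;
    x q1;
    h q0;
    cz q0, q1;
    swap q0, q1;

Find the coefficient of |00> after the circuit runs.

|00> carries amplitude sqrt(2)/2 in the final state.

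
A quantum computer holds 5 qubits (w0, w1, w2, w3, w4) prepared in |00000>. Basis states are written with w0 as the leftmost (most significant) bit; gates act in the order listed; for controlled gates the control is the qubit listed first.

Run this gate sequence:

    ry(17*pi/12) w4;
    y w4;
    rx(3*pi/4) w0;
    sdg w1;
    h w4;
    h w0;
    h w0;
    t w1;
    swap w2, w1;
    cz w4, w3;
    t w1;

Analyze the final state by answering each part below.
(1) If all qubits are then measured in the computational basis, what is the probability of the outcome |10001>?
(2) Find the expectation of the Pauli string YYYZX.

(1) The probability of measuring |10001> is -sqrt(6)/16 - sqrt(3)/16 + sqrt(2)/16 + 3/16.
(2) In the final state, YYYZX has expectation 0.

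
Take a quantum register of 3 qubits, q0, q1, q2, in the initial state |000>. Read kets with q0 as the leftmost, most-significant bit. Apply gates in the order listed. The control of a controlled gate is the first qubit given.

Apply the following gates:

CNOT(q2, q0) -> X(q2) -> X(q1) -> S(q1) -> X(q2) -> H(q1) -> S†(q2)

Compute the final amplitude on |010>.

|010> carries amplitude -sqrt(2)*I/2 in the final state.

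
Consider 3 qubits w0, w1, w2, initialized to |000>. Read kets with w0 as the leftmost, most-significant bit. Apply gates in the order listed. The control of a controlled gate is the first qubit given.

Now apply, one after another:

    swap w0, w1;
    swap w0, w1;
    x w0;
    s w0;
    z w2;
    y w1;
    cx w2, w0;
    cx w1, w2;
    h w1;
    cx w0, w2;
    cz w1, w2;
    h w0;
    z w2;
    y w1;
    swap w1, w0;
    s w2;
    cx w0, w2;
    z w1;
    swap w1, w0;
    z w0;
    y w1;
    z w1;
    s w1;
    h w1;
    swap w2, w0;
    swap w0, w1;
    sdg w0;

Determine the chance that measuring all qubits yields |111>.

A full measurement returns |111> with probability 1/8.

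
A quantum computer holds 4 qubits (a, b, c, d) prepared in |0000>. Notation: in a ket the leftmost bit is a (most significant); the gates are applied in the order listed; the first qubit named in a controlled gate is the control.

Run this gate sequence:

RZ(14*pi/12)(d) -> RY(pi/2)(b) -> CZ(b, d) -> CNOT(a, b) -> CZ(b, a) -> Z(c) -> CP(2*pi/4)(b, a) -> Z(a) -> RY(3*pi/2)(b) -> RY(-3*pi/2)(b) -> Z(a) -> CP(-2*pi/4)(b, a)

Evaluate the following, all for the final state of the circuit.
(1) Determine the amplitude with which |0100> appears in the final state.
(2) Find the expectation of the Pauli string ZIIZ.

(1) The amplitude on |0100> is -sqrt(2)*exp(5*I*pi/12)/2. Key observation: the block from step 7 through step 12 cancels to the identity and can be dropped.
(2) In the final state, ZIIZ has expectation 1.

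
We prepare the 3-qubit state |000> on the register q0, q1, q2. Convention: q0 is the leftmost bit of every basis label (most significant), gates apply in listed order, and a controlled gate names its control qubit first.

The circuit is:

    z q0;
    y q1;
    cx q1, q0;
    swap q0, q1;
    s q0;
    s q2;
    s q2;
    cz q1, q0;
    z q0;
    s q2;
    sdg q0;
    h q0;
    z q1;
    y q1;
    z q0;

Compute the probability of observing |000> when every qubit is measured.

The probability of measuring |000> is 1/2.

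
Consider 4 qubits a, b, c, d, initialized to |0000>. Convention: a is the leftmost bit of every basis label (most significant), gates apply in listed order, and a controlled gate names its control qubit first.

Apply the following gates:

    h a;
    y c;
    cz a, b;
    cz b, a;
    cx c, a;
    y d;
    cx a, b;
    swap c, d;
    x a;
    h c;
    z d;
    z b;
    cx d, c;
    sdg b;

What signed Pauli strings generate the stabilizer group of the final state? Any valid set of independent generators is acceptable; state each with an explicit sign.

One valid set of independent stabilizer generators is +XYII, -IIXI, -ZZII, -IIIZ (any independent generating set of the same group is equally correct).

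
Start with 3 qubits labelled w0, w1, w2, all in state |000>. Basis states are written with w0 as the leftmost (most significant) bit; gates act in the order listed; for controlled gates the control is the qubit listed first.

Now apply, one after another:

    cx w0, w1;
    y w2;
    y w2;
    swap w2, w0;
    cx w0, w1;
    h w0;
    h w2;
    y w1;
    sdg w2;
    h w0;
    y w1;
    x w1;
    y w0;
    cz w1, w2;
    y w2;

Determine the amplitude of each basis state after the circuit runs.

After the circuit, the state carries amplitude sqrt(2)*I/2 on |110>, -sqrt(2)/2 on |111>, and 0 on every other basis state.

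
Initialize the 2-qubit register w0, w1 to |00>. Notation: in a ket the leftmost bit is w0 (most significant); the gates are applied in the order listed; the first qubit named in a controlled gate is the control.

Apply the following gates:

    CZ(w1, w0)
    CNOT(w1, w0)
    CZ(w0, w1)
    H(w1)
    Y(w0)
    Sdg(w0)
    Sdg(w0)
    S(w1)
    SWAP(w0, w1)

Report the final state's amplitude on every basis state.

After the circuit, the state carries amplitude 0 on |00>, -sqrt(2)*I/2 on |01>, 0 on |10>, sqrt(2)/2 on |11>.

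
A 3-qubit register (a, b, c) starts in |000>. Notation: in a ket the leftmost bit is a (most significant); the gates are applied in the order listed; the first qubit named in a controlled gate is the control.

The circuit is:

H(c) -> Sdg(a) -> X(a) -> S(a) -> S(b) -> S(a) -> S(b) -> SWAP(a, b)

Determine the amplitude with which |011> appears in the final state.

The final state's coefficient on |011> equals -sqrt(2)/2.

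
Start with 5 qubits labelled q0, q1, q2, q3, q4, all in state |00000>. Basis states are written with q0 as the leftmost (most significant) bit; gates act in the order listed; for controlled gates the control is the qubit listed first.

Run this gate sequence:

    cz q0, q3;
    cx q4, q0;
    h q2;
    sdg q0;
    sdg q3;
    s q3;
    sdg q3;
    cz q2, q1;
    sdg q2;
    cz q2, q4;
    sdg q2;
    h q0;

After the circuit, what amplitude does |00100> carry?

The final state's coefficient on |00100> equals -1/2.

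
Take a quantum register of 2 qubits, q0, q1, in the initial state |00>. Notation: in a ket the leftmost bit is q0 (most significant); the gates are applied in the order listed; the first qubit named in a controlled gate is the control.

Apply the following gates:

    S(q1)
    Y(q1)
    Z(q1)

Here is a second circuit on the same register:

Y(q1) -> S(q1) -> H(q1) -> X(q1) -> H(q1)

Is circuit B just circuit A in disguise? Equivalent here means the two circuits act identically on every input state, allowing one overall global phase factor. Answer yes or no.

No — the two circuits implement different unitaries, even allowing a global phase.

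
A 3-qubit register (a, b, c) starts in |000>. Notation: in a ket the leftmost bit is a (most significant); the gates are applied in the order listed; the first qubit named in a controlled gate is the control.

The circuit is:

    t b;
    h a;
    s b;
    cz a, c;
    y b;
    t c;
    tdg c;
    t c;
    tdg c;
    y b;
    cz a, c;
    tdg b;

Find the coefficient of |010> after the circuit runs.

The amplitude on |010> is 0. Key observation: the block from step 4 through step 11 cancels to the identity and can be dropped.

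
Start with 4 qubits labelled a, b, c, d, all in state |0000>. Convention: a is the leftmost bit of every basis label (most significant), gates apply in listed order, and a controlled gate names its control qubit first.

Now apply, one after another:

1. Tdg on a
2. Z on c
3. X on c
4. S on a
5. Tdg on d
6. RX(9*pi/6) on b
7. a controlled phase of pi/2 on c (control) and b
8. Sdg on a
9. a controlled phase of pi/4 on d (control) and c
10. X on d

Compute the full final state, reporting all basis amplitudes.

After the circuit, the state carries amplitude -sqrt(2)/2 on |0011>, sqrt(2)/2 on |0111>, and 0 on every other basis state.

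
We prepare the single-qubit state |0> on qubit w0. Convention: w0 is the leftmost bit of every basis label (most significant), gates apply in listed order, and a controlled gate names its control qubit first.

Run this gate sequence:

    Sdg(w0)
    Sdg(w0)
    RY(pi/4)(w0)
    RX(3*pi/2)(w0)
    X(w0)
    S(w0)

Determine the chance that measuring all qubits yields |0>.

The probability of measuring |0> is 1/2.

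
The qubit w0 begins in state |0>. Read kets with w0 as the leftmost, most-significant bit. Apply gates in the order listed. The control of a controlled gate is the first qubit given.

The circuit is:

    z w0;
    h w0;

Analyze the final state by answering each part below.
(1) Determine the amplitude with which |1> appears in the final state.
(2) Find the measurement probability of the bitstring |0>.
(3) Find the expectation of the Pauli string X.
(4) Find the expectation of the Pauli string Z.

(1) |1> carries amplitude sqrt(2)/2 in the final state.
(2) A full measurement returns |0> with probability 1/2.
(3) In the final state, X has expectation 1.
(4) The expectation value of Z is 0.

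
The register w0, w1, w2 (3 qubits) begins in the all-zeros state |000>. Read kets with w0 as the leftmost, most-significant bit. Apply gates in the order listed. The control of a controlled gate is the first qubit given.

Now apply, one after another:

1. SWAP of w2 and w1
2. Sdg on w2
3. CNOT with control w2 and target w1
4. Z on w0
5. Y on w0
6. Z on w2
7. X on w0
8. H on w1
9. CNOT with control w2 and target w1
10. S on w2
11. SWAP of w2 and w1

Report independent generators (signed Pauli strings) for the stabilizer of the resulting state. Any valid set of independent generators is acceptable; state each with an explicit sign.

The stabilizer group can be generated by +IIX, +ZII, +IZI, among other valid generating sets.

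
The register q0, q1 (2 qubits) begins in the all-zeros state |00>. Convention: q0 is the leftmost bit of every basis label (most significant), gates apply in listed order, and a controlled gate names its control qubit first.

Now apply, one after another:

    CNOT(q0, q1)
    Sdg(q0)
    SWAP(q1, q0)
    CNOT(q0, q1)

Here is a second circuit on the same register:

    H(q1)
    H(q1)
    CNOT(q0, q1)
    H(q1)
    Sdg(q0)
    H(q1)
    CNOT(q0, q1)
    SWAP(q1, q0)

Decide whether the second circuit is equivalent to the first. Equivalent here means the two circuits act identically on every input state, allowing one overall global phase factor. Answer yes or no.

No, they are not equivalent — no single phase factor reconciles the two unitaries.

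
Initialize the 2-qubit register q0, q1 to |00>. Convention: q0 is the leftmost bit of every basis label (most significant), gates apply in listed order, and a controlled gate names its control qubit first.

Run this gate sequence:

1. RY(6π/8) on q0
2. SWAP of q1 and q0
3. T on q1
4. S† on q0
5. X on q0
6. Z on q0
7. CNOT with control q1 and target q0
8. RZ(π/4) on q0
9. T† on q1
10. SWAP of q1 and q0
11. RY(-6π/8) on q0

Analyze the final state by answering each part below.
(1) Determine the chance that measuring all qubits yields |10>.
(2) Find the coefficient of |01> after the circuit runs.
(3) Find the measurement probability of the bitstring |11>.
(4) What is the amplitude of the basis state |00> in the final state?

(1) A full measurement returns |10> with probability 1/8.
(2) The final state's coefficient on |01> equals (-2 + sqrt(2))*exp(I*pi/8)/4.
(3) Outcome |11> occurs with probability 1/8.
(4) The final state's coefficient on |00> equals (sqrt(2) + 2)*exp(7*I*pi/8)/4.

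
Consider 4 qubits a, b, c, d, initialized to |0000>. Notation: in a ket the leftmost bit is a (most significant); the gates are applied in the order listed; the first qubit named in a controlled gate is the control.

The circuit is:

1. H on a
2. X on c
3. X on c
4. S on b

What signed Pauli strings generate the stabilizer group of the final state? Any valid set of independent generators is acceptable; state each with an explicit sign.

The stabilizer group can be generated by +XIII, +IZII, +IIZI, +IIIZ, among other valid generating sets.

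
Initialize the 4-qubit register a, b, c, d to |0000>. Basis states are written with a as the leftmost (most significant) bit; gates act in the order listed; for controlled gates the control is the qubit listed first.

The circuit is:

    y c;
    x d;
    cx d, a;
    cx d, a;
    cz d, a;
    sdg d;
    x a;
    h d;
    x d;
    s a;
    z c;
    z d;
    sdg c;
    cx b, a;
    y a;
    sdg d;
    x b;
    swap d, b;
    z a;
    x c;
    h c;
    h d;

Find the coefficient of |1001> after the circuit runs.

The amplitude on |1001> is 0.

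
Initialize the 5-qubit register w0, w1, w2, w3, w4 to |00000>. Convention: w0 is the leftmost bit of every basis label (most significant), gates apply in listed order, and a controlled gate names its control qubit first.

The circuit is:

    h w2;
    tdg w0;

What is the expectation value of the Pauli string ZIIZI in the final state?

The expectation value of ZIIZI is 1.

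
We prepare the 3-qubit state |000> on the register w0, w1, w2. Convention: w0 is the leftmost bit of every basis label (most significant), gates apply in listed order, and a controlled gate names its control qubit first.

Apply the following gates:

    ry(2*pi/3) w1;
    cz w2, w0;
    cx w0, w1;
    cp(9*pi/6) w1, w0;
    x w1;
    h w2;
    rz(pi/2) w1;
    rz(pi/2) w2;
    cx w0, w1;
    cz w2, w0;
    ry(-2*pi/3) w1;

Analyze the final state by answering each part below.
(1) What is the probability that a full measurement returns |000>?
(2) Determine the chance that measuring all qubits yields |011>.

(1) Outcome |000> occurs with probability 3/16.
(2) A full measurement returns |011> with probability 5/16.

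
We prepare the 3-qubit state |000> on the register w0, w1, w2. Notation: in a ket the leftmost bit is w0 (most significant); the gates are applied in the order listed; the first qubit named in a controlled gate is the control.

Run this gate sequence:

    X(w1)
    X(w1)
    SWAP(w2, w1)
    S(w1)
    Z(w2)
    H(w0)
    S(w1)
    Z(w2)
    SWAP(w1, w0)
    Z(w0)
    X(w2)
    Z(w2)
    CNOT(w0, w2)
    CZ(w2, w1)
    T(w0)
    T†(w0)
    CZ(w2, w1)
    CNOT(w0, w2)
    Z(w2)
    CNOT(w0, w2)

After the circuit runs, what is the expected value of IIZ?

In the final state, IIZ has expectation -1. Key observation: gates 12-19 undo each other exactly, leaving only the rest of the circuit to track.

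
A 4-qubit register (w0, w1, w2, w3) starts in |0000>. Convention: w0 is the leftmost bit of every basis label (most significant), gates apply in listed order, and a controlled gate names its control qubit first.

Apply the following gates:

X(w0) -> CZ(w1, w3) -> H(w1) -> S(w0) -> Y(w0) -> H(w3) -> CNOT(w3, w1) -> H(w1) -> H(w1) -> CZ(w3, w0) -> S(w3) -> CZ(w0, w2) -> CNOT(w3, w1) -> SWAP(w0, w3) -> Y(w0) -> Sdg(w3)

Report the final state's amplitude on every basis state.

After the circuit, the state carries amplitude 1/2 on |0000>, 1/2 on |0100>, I/2 on |1000>, I/2 on |1100>, and 0 on every other basis state.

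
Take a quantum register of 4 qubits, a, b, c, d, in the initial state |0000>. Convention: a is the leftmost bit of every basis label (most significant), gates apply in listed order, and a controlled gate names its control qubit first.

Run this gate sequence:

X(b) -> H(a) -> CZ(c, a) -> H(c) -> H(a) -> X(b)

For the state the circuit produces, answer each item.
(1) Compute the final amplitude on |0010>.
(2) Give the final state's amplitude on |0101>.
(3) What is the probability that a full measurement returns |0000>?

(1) The amplitude on |0010> is sqrt(2)/2.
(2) The final state's coefficient on |0101> equals 0.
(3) A full measurement returns |0000> with probability 1/2.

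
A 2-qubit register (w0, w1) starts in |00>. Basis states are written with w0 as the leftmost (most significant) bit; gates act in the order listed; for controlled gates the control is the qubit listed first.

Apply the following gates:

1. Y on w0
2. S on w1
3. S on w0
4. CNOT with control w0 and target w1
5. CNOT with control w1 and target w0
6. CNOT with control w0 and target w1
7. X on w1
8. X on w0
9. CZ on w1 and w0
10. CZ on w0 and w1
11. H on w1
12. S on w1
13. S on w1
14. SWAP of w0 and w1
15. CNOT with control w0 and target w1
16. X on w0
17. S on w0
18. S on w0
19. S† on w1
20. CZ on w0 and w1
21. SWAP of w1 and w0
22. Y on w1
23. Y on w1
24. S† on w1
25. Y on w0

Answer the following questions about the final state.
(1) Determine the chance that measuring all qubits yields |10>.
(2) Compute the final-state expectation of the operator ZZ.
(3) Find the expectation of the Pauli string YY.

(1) The probability of measuring |10> is 1/2.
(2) The expectation value of ZZ is -1.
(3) The observable YY averages to -1.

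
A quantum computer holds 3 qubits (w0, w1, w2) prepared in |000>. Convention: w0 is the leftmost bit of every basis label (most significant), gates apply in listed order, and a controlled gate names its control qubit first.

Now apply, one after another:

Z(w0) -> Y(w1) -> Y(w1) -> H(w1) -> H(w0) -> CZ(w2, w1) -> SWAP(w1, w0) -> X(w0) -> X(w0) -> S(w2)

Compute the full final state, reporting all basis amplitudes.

The final amplitudes are 1/2 on |000>, 0 on |001>, 1/2 on |010>, 0 on |011>, 1/2 on |100>, 0 on |101>, 1/2 on |110>, 0 on |111>.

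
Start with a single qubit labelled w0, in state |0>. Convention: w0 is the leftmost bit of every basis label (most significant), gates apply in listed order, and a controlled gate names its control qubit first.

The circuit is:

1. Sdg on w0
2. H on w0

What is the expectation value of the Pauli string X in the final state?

The observable X averages to 1.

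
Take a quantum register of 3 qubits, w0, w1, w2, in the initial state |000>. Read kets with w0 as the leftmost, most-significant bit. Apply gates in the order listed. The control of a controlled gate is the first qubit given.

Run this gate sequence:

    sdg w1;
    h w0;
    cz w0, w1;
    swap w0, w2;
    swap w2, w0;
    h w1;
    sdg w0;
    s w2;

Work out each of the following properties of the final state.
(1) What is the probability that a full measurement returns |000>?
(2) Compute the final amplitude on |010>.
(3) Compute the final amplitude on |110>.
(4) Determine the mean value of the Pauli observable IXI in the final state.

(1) A full measurement returns |000> with probability 1/4.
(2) |010> carries amplitude 1/2 in the final state.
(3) The final state's coefficient on |110> equals -I/2.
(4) The observable IXI averages to 1.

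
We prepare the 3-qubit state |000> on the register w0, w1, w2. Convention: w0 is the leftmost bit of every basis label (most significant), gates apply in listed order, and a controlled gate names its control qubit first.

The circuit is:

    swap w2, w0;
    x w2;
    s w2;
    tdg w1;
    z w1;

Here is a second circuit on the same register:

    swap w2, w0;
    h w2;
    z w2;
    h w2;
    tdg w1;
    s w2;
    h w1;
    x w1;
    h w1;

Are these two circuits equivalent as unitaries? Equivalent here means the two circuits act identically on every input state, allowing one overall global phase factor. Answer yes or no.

Yes, they are equivalent — the unitaries differ by at most a global phase.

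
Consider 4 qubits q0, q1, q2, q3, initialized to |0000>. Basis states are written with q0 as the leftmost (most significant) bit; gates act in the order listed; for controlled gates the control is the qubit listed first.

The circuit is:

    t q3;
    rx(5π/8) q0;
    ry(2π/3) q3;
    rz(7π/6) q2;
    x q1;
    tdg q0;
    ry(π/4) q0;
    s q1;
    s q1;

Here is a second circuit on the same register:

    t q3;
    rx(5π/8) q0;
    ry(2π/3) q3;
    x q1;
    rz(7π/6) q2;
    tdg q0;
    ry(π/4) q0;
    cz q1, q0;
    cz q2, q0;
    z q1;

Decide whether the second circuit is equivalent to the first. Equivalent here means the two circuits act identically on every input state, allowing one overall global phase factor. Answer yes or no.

No — the two circuits implement different unitaries, even allowing a global phase.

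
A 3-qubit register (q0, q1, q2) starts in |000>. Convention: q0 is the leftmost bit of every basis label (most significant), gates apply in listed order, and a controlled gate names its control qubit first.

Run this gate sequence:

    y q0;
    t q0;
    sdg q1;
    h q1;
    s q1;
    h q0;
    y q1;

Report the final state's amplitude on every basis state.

After the circuit, the state carries amplitude exp(3*I*pi/4)/2 on |000>, 0 on |001>, -exp(I*pi/4)/2 on |010>, 0 on |011>, -exp(3*I*pi/4)/2 on |100>, 0 on |101>, exp(I*pi/4)/2 on |110>, 0 on |111>.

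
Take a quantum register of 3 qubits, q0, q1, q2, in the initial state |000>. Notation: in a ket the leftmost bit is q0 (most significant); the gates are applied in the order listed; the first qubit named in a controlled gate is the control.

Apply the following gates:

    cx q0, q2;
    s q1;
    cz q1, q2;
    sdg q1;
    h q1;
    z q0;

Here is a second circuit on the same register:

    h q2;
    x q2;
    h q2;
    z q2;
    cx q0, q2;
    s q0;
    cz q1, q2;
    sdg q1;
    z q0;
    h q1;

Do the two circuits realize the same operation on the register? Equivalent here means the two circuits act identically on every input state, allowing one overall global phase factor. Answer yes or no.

No: there is an input state on which the two circuits produce genuinely different outputs (not merely differing by a phase).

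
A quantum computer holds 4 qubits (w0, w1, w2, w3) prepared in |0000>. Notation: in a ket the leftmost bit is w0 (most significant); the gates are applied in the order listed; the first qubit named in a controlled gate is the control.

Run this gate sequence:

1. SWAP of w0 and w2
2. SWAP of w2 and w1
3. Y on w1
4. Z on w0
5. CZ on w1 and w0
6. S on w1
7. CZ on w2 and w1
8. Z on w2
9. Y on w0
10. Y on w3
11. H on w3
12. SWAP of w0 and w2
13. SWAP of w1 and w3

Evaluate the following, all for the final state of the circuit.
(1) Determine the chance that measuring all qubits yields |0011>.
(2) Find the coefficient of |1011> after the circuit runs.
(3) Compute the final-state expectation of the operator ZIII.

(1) A full measurement returns |0011> with probability 1/2.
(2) |1011> carries amplitude 0 in the final state.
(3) The expectation value of ZIII is 1.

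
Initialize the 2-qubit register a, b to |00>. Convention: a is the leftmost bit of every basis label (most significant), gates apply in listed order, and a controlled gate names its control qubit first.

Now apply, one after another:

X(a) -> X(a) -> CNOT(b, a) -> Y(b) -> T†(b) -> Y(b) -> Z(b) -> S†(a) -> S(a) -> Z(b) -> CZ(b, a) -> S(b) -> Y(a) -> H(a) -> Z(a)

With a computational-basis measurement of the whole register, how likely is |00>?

The probability of measuring |00> is 1/2. Key observation: the block from step 7 through step 10 cancels to the identity and can be dropped.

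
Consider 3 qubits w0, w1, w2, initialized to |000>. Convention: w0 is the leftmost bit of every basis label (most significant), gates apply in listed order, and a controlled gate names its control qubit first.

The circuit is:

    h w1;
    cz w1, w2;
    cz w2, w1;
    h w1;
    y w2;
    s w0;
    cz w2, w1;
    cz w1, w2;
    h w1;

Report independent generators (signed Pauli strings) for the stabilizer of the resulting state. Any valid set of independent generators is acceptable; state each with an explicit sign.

The final state is stabilized by the group generated by +IXI, +ZII, -IIZ; other independent generating sets are equally valid.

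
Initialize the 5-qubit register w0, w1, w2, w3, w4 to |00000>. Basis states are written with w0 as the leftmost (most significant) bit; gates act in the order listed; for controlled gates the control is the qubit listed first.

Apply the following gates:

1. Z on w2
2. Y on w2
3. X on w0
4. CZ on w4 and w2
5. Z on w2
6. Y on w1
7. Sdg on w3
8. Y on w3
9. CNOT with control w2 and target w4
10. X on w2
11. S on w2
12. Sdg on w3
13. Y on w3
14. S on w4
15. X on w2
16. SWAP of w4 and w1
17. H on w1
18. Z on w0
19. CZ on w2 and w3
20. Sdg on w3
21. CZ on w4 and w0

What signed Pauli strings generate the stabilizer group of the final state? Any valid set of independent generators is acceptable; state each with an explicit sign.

The stabilizer group can be generated by -IXIII, -ZIIII, -IIZII, +IIIZI, -IIIIZ, among other valid generating sets.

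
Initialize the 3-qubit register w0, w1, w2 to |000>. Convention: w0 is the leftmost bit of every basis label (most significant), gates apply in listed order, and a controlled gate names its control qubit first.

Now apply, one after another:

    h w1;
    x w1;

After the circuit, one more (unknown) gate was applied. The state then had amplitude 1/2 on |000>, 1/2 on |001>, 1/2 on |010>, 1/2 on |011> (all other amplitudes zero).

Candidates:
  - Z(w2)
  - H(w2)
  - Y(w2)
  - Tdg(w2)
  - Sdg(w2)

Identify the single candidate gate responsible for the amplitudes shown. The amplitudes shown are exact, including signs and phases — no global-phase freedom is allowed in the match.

It was H(w2) that produced the state shown.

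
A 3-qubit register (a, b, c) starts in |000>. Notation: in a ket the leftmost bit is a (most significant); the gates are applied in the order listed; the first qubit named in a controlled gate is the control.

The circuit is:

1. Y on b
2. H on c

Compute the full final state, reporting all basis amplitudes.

After the circuit, the state carries amplitude sqrt(2)*I/2 on |010>, sqrt(2)*I/2 on |011>, and 0 on every other basis state.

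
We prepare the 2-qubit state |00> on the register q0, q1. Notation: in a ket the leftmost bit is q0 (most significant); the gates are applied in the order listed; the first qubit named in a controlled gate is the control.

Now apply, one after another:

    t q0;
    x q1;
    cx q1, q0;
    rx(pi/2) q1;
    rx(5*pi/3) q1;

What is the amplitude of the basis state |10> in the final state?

|10> carries amplitude I*(-sqrt(2) + sqrt(6))/4 in the final state.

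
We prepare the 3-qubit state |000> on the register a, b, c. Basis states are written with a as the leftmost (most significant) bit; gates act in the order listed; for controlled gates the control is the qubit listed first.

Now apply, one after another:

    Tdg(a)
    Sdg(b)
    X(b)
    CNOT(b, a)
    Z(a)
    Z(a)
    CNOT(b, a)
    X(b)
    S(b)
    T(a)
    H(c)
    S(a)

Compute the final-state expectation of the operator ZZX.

The expectation value of ZZX is 1. Key observation: gates 2-9 undo each other exactly, leaving only the rest of the circuit to track.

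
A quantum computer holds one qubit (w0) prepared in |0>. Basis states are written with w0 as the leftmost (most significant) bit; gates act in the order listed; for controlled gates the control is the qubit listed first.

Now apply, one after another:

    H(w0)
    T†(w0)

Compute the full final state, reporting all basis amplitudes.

The final amplitudes are sqrt(2)/2 on |0>, -sqrt(2)*exp(3*I*pi/4)/2 on |1>.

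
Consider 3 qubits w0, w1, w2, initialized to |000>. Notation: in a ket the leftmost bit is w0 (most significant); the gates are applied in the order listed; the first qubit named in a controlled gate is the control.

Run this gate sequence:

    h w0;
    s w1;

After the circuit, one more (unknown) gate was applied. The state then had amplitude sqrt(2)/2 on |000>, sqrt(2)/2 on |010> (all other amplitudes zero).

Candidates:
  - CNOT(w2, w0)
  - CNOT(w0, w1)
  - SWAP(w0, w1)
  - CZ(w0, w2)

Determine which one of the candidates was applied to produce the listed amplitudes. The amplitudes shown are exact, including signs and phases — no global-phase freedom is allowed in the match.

The applied gate was SWAP(w0, w1).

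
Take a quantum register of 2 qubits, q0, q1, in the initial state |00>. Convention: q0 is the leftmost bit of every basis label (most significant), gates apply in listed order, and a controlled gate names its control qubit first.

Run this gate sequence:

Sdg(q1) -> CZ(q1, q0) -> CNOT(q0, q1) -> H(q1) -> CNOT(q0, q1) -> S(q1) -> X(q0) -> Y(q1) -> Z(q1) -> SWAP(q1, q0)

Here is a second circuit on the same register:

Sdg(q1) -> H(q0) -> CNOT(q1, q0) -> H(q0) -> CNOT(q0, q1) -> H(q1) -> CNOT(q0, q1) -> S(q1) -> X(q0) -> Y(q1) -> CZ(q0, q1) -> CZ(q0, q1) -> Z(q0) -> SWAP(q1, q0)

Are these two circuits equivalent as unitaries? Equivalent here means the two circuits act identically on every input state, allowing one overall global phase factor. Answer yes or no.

No, they are not equivalent — no single phase factor reconciles the two unitaries.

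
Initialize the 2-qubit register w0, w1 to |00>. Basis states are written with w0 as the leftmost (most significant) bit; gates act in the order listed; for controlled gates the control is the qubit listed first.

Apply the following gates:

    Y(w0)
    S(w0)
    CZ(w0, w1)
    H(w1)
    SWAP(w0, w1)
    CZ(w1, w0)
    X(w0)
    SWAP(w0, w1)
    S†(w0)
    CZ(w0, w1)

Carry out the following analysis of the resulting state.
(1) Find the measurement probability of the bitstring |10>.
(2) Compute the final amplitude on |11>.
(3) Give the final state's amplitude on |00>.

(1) Outcome |10> occurs with probability 1/2.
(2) The amplitude on |11> is -sqrt(2)*I/2.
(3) |00> carries amplitude 0 in the final state.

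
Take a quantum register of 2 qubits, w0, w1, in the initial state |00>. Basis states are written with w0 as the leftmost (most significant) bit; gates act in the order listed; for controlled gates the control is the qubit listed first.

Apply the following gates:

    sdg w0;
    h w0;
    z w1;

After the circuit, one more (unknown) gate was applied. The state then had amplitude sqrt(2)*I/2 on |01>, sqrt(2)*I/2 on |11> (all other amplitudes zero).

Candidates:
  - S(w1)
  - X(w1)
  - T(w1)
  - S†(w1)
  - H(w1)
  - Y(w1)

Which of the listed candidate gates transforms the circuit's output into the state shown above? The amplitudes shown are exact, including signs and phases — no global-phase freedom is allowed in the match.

The unique candidate consistent with the amplitudes is Y(w1).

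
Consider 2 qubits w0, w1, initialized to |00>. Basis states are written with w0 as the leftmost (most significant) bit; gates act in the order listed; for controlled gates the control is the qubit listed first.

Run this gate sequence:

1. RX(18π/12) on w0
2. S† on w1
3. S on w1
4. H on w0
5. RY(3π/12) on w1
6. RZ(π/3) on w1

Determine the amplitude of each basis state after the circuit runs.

The final amplitudes are sqrt(sqrt(2) + 2)*(-exp(I*pi/3) + exp(5*I*pi/6))/4 on |00>, sqrt(2 - sqrt(2))*(-exp(2*I*pi/3) - exp(I*pi/6))/4 on |01>, sqrt(sqrt(2) + 2)*(exp(5*I*pi/6) + exp(I*pi/3))/4 on |10>, sqrt(2 - sqrt(2))*(-exp(I*pi/6) + exp(2*I*pi/3))/4 on |11>.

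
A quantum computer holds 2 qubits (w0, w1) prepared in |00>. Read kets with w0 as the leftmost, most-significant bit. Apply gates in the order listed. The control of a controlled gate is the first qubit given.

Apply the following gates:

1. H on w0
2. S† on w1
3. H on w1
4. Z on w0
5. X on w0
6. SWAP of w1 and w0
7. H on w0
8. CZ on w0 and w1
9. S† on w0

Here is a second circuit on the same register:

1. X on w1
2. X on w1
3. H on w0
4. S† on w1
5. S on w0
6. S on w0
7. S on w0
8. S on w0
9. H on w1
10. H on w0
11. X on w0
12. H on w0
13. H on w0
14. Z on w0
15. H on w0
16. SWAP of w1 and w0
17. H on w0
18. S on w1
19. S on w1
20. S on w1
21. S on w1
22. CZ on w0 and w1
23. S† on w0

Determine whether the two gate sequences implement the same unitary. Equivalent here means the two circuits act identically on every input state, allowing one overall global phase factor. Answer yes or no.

Yes — the two circuits implement the same unitary up to a global phase.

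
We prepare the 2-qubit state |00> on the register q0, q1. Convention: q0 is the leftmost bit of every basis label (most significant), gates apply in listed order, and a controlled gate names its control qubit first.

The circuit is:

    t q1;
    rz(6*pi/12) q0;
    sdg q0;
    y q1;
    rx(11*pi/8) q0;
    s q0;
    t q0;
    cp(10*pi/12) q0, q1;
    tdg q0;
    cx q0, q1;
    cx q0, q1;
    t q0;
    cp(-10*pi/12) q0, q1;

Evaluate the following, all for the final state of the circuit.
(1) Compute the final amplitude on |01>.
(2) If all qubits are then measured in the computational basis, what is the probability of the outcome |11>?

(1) |01> carries amplitude -exp(I*pi/4)*cos(5*pi/16) in the final state. Key observation: the block from step 8 through step 13 cancels to the identity and can be dropped.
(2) The probability of measuring |11> is sin(5*pi/16)**2.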